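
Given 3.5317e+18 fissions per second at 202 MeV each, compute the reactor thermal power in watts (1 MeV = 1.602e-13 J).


P = fission_rate * E_MeV * 1.602e-13
P = 3.5317e+18 * 202 * 1.602e-13
P = 1.1429e+08 W

1.1429e+08


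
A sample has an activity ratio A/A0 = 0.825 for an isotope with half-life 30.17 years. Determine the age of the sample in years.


lambda = ln(2) / t_half = ln(2) / 30.17 = 0.02297472 /yr
t = -ln(A/A0) / lambda
t = -ln(0.825) / 0.02297472
t = 8.3732 yr

8.3732


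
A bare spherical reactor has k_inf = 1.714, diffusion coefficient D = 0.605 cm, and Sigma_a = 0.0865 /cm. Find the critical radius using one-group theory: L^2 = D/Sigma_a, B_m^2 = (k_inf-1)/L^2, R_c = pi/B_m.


L^2 = D / Sigma_a = 0.605 / 0.0865 = 6.994220 cm^2
B_m^2 = (k_inf - 1) / L^2 = (1.714 - 1) / 6.994220 = 0.1020843 /cm^2
For a bare sphere: B_g = pi/R, so R_c = pi / sqrt(B_m^2)
R_c = pi / sqrt(0.1020843) = 9.8326 cm

9.8326


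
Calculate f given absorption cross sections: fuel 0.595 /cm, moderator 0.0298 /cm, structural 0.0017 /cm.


f = Sigma_a_fuel / (Sigma_a_fuel + Sigma_a_mod + Sigma_a_other)
f = 0.595 / (0.595 + 0.0298 + 0.0017)
f = 0.94972

0.94972


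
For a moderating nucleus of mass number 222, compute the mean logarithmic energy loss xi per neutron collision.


xi = 1 + (A-1)^2/(2A) * ln((A-1)/(A+1))
xi = 1 + (222-1)^2/(2*222) * ln((222-1)/(222 +1))
xi = 0.0089820

0.0089820


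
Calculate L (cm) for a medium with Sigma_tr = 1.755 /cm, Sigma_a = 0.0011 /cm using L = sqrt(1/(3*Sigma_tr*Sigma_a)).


D = 1 / (3 * Sigma_tr) = 1 / (3 * 1.755) = 0.1899335 cm
L = sqrt(D / Sigma_a)
L = sqrt(0.1899335 / 0.0011)
L = 13.140 cm

13.140


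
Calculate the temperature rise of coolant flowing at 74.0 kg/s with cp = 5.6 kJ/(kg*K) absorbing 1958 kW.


dT = Q / (m_dot * cp)
dT = 1958 / (74.0 * 5.6)
dT = 4.7249 C

4.7249


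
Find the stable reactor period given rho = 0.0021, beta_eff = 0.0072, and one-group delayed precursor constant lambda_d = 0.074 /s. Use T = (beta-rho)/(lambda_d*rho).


T = (beta - rho) / (lambda_d * rho)
T = (0.0072 - 0.0021) / (0.074 * 0.0021)
T = 32.819 s

32.819


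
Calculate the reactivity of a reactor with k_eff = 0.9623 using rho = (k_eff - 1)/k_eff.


rho = (k_eff - 1) / k_eff
rho = (0.9623 - 1) / 0.9623
rho = -0.039177

-0.039177


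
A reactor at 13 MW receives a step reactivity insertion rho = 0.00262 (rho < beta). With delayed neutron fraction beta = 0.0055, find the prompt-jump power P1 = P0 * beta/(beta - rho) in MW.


P1/P0 = beta / (beta - rho)
P1/P0 = 0.0055 / (0.0055 - 0.00262) = 1.909722
P1 = 13 * 1.909722 = 24.826 MW

24.826


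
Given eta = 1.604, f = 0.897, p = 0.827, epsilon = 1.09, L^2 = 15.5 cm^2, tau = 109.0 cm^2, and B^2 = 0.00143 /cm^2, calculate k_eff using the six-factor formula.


k_inf = eta*f*p*eps = 1.604*0.897*0.827*1.09 = 1.296967
P_TNL = 1/(1 + L^2*B^2) = 1/(1 + 15.5*0.00143) = 0.9783156
P_FNL = exp(-B^2*tau) = exp(-0.00143*109.0) = 0.8556704
k_eff = k_inf * P_TNL * P_FNL = 1.296967 * 0.9783156 * 0.8556704
k_eff = 1.0857

1.0857


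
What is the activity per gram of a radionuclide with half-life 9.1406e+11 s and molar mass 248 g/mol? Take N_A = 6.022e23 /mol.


lambda = ln(2) / t_half = ln(2) / 9.1406e+11 = 7.583169e-13 /s
SA = lambda * N_A / M
SA = 7.583169e-13 * 6.022e23 / 248
SA = 1.8414e+09 Bq/g

1.8414e+09


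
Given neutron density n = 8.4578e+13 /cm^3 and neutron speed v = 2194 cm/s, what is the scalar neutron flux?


phi = n * v
phi = 8.4578e+13 * 2194
phi = 1.8556e+17 /cm^2/s

1.8556e+17


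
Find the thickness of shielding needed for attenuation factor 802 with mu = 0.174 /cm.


x = ln(factor) / mu
x = ln(802) / 0.174
x = 38.432 cm

38.432


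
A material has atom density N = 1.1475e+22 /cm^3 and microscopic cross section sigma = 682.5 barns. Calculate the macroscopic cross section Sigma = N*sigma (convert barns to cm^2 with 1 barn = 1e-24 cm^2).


Sigma = N * sigma_barns * 1e-24
Sigma = 1.1475e+22 * 682.5 * 1e-24
Sigma = 7.8317 /cm

7.8317


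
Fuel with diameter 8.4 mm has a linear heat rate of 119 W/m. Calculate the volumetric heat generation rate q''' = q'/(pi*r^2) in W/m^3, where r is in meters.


r = D / 2 / 1000 = 8.4 / 2 / 1000 = 0.0042 m
q''' = q' / (pi * r^2)
q''' = 119 / (pi * 0.0042^2)
q''' = 2.1473e+06 W/m^3

2.1473e+06


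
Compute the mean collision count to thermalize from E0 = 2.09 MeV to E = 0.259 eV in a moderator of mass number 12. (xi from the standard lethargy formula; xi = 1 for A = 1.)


xi = 1 + (A-1)^2/(2A)*ln((A-1)/(A+1)) = 0.1577690 (for A = 12)
n = ln(E0/E) / xi
n = ln(2.09e6 / 0.259) / 0.1577690
n = ln(8.069498e+06) / 0.1577690 = 100.80

100.80


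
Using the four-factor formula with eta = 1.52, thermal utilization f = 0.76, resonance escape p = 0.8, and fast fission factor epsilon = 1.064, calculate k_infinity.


k_inf = eta * f * p * epsilon
k_inf = 1.52 * 0.76 * 0.8 * 1.064
k_inf = 0.98331

0.98331


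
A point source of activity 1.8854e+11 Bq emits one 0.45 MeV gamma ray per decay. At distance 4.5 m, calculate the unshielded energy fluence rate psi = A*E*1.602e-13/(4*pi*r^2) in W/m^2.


psi = A * E * 1.602e-13 / (4*pi*r^2)
psi = 1.8854e+11 * 0.45 * 1.602e-13 / (4*pi*4.5^2)
psi = 5.3413e-05 W/m^2

5.3413e-05


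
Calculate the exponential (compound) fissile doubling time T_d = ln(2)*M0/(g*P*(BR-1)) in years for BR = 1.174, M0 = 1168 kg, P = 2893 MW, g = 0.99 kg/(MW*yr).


Breeding gain G = BR - 1 = 1.174 - 1 = 0.174
Fissile production rate = g * P * G = 0.99 * 2893 * 0.174 = 498.34818 kg/yr
T_d = ln(2) * M0 / (g * P * G)
T_d = ln(2) * 1168 / 498.34818 = 1.6246 yr

1.6246


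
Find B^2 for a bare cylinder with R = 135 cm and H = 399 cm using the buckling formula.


B^2 = (2.405/R)^2 + (pi/H)^2
B^2 = (2.405/135)^2 + (pi/399)^2
B^2 = 3.7936e-04 /cm^2

3.7936e-04


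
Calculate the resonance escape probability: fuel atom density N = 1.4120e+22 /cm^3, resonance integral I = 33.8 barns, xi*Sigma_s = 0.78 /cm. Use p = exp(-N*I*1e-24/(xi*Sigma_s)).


p = exp(-N * I * 1e-24 / (xi*Sigma_s))
p = exp(-1.4120e+22 * 33.8 * 1e-24 / 0.78)
p = 0.54234

0.54234


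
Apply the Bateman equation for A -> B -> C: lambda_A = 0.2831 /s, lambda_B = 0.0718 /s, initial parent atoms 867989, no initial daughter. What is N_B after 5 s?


N_B(t) = lambda_A * N_A0 / (lambda_B - lambda_A) * [exp(-lambda_A*t) - exp(-lambda_B*t)]
exp(-0.2831*5) = 0.2428042; exp(-0.0718*5) = 0.6983744
N_B = 0.2831 * 867989 / (0.0718 - 0.2831) * (0.2428042 - 0.6983744)
N_B = 529797

529797


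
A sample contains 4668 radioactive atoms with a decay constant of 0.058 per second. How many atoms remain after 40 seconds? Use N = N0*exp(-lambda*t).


N = N0 * exp(-lambda * t)
N = 4668 * exp(-0.058 * 40)
N = 458.74

458.74


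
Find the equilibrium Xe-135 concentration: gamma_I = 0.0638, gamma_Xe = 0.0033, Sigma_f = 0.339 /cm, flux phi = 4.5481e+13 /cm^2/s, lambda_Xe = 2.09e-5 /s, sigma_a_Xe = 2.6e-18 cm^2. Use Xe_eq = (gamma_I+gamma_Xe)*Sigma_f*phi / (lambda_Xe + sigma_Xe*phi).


Xe_eq = (gamma_I + gamma_Xe) * Sigma_f * phi / (lambda_Xe + sigma_Xe * phi)
Numerator = (0.0638 + 0.0033) * 0.339 * 4.5481e+13 = 1.034552e+12
Denominator = 2.09e-5 + 2.6e-18 * 4.5481e+13 = 1.391506e-04
Xe_eq = 1.034552e+12 / 1.391506e-04 = 7.4348e+15 /cm^3

7.4348e+15


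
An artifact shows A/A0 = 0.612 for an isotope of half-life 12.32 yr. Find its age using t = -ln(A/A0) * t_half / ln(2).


lambda = ln(2) / t_half = ln(2) / 12.32 = 0.05626195 /yr
t = -ln(A/A0) / lambda
t = -ln(0.612) / 0.05626195
t = 8.7274 yr

8.7274


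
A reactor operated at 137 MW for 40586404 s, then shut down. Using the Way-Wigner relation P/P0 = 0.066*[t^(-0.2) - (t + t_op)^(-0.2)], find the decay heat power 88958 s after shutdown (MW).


P/P0 = 0.066 * [t^(-0.2) - (t + t_op)^(-0.2)]
P/P0 = 0.066 * [88958^(-0.2) - (88958 + 40586404)^(-0.2)]
P/P0 = 0.066 * [0.1023677 - 0.03007002] = 0.004771647
P = 137 * 0.004771647 = 0.65372 MW

0.65372


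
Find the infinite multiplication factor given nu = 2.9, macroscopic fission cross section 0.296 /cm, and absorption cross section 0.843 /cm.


k_inf = nu * Sigma_f / Sigma_a
k_inf = 2.9 * 0.296 / 0.843
k_inf = 1.0183

1.0183


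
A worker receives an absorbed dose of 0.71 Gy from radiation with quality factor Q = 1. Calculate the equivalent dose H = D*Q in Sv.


H = D * Q
H = 0.71 * 1
H = 0.71000 Sv

0.71000


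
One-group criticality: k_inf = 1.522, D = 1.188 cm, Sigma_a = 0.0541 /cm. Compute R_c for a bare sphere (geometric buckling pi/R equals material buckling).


L^2 = D / Sigma_a = 1.188 / 0.0541 = 21.95933 cm^2
B_m^2 = (k_inf - 1) / L^2 = (1.522 - 1) / 21.95933 = 0.02377122 /cm^2
For a bare sphere: B_g = pi/R, so R_c = pi / sqrt(B_m^2)
R_c = pi / sqrt(0.02377122) = 20.376 cm

20.376


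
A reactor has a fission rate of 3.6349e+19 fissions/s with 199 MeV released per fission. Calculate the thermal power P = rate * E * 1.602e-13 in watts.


P = fission_rate * E_MeV * 1.602e-13
P = 3.6349e+19 * 199 * 1.602e-13
P = 1.1588e+09 W

1.1588e+09


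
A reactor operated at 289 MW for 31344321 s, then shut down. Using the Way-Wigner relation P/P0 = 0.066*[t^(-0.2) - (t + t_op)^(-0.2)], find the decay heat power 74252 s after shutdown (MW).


P/P0 = 0.066 * [t^(-0.2) - (t + t_op)^(-0.2)]
P/P0 = 0.066 * [74252^(-0.2) - (74252 + 31344321)^(-0.2)]
P/P0 = 0.066 * [0.1061349 - 0.03166378] = 0.004915094
P = 289 * 0.004915094 = 1.4205 MW

1.4205


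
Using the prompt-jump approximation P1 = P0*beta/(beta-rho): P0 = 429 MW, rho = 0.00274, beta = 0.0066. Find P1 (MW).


P1/P0 = beta / (beta - rho)
P1/P0 = 0.0066 / (0.0066 - 0.00274) = 1.709845
P1 = 429 * 1.709845 = 733.52 MW

733.52


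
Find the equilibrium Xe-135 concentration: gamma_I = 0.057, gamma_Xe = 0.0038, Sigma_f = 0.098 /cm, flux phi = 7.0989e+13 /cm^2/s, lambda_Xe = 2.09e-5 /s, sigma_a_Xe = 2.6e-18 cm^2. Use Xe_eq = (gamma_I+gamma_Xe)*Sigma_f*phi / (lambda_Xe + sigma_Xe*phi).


Xe_eq = (gamma_I + gamma_Xe) * Sigma_f * phi / (lambda_Xe + sigma_Xe * phi)
Numerator = (0.057 + 0.0038) * 0.098 * 7.0989e+13 = 4.229809e+11
Denominator = 2.09e-5 + 2.6e-18 * 7.0989e+13 = 2.054714e-04
Xe_eq = 4.229809e+11 / 2.054714e-04 = 2.0586e+15 /cm^3

2.0586e+15


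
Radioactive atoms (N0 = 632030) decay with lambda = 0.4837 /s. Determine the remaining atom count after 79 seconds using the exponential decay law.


N = N0 * exp(-lambda * t)
N = 632030 * exp(-0.4837 * 79)
N = 1.6045e-11

1.6045e-11


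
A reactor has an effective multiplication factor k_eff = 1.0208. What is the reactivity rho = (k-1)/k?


rho = (k_eff - 1) / k_eff
rho = (1.0208 - 1) / 1.0208
rho = 0.020376

0.020376


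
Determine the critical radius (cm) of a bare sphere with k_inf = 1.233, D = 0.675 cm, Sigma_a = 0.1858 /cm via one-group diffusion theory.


L^2 = D / Sigma_a = 0.675 / 0.1858 = 3.632939 cm^2
B_m^2 = (k_inf - 1) / L^2 = (1.233 - 1) / 3.632939 = 0.06413540 /cm^2
For a bare sphere: B_g = pi/R, so R_c = pi / sqrt(B_m^2)
R_c = pi / sqrt(0.06413540) = 12.405 cm

12.405


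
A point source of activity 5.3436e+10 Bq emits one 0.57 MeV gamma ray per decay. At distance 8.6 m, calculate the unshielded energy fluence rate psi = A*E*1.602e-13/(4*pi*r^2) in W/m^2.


psi = A * E * 1.602e-13 / (4*pi*r^2)
psi = 5.3436e+10 * 0.57 * 1.602e-13 / (4*pi*8.6^2)
psi = 5.2501e-06 W/m^2

5.2501e-06


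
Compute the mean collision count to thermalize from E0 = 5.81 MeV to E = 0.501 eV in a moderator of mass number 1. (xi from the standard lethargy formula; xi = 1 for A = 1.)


xi = 1 + (A-1)^2/(2A)*ln((A-1)/(A+1)) = 1 (for A = 1)
n = ln(E0/E) / xi
n = ln(5.81e6 / 0.501) / 1
n = ln(1.159681e+07) / 1 = 16.266

16.266


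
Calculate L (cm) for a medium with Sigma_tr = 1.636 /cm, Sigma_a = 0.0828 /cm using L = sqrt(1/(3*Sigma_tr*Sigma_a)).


D = 1 / (3 * Sigma_tr) = 1 / (3 * 1.636) = 0.2037490 cm
L = sqrt(D / Sigma_a)
L = sqrt(0.2037490 / 0.0828)
L = 1.5687 cm

1.5687


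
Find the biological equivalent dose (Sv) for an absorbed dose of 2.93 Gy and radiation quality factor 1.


H = D * Q
H = 2.93 * 1
H = 2.9300 Sv

2.9300


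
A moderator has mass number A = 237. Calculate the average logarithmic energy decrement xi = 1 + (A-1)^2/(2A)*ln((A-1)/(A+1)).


xi = 1 + (A-1)^2/(2A) * ln((A-1)/(A+1))
xi = 1 + (237-1)^2/(2*237) * ln((237-1)/(237 +1))
xi = 0.0084151

0.0084151


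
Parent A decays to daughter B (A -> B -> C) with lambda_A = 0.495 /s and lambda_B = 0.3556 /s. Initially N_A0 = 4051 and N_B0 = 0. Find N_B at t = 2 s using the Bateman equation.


N_B(t) = lambda_A * N_A0 / (lambda_B - lambda_A) * [exp(-lambda_A*t) - exp(-lambda_B*t)]
exp(-0.495*2) = 0.3715767; exp(-0.3556*2) = 0.4910546
N_B = 0.495 * 4051 / (0.3556 - 0.495) * (0.3715767 - 0.4910546)
N_B = 1718.7

1718.7


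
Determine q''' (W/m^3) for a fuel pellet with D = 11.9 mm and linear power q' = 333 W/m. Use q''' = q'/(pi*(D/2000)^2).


r = D / 2 / 1000 = 11.9 / 2 / 1000 = 0.00595 m
q''' = q' / (pi * r^2)
q''' = 333 / (pi * 0.00595^2)
q''' = 2.9941e+06 W/m^3

2.9941e+06


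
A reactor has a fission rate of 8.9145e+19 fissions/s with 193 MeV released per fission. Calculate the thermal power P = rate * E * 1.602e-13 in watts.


P = fission_rate * E_MeV * 1.602e-13
P = 8.9145e+19 * 193 * 1.602e-13
P = 2.7562e+09 W

2.7562e+09


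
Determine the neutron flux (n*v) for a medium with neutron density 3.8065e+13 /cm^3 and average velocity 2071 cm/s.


phi = n * v
phi = 3.8065e+13 * 2071
phi = 7.8833e+16 /cm^2/s

7.8833e+16


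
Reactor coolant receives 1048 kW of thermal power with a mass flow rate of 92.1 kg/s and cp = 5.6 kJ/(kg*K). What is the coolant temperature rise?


dT = Q / (m_dot * cp)
dT = 1048 / (92.1 * 5.6)
dT = 2.0320 C

2.0320


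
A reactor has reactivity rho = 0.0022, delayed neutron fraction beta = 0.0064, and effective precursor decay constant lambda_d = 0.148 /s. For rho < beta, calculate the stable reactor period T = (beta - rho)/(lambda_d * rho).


T = (beta - rho) / (lambda_d * rho)
T = (0.0064 - 0.0022) / (0.148 * 0.0022)
T = 12.899 s

12.899


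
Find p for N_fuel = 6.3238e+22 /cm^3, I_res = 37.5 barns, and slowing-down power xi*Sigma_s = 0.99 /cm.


p = exp(-N * I * 1e-24 / (xi*Sigma_s))
p = exp(-6.3238e+22 * 37.5 * 1e-24 / 0.99)
p = 0.091138

0.091138


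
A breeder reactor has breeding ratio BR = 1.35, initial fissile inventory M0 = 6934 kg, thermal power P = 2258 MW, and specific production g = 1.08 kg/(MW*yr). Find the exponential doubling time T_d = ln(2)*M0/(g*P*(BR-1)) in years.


Breeding gain G = BR - 1 = 1.35 - 1 = 0.35
Fissile production rate = g * P * G = 1.08 * 2258 * 0.35 = 853.524 kg/yr
T_d = ln(2) * M0 / (g * P * G)
T_d = ln(2) * 6934 / 853.524 = 5.6311 yr

5.6311


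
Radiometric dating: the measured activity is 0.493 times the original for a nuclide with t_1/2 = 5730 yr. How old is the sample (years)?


lambda = ln(2) / t_half = ln(2) / 5730 = 1.209681e-04 /yr
t = -ln(A/A0) / lambda
t = -ln(0.493) / 1.209681e-04
t = 5846.6 yr

5846.6


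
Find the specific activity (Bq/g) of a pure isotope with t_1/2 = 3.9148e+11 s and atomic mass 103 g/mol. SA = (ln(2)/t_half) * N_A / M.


lambda = ln(2) / t_half = ln(2) / 3.9148e+11 = 1.770581e-12 /s
SA = lambda * N_A / M
SA = 1.770581e-12 * 6.022e23 / 103
SA = 1.0352e+10 Bq/g

1.0352e+10


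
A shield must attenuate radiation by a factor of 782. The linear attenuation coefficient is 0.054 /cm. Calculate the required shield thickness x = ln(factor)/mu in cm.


x = ln(factor) / mu
x = ln(782) / 0.054
x = 123.37 cm

123.37


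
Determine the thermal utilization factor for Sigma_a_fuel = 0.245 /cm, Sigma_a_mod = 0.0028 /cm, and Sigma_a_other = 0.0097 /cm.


f = Sigma_a_fuel / (Sigma_a_fuel + Sigma_a_mod + Sigma_a_other)
f = 0.245 / (0.245 + 0.0028 + 0.0097)
f = 0.95146

0.95146


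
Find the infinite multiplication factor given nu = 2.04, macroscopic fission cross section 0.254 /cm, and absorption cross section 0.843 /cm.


k_inf = nu * Sigma_f / Sigma_a
k_inf = 2.04 * 0.254 / 0.843
k_inf = 0.61466

0.61466


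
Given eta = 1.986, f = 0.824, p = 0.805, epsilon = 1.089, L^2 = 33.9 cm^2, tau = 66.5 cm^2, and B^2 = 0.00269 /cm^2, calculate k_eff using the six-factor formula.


k_inf = eta*f*p*eps = 1.986*0.824*0.805*1.089 = 1.434598
P_TNL = 1/(1 + L^2*B^2) = 1/(1 + 33.9*0.00269) = 0.9164298
P_FNL = exp(-B^2*tau) = exp(-0.00269*66.5) = 0.8362021
k_eff = k_inf * P_TNL * P_FNL = 1.434598 * 0.9164298 * 0.8362021
k_eff = 1.0994

1.0994


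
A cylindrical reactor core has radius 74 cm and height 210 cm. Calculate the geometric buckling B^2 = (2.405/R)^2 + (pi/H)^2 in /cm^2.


B^2 = (2.405/R)^2 + (pi/H)^2
B^2 = (2.405/74)^2 + (pi/210)^2
B^2 = 0.0012801 /cm^2

0.0012801


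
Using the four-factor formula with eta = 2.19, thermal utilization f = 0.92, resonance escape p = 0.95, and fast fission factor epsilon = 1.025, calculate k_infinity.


k_inf = eta * f * p * epsilon
k_inf = 2.19 * 0.92 * 0.95 * 1.025
k_inf = 1.9619

1.9619


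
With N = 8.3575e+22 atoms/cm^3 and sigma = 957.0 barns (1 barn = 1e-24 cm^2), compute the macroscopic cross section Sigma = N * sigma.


Sigma = N * sigma_barns * 1e-24
Sigma = 8.3575e+22 * 957.0 * 1e-24
Sigma = 79.981 /cm

79.981


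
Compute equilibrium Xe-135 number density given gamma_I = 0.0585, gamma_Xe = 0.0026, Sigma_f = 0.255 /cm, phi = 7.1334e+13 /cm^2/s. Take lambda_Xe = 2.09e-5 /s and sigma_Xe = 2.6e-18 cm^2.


Xe_eq = (gamma_I + gamma_Xe) * Sigma_f * phi / (lambda_Xe + sigma_Xe * phi)
Numerator = (0.0585 + 0.0026) * 0.255 * 7.1334e+13 = 1.111419e+12
Denominator = 2.09e-5 + 2.6e-18 * 7.1334e+13 = 2.063684e-04
Xe_eq = 1.111419e+12 / 2.063684e-04 = 5.3856e+15 /cm^3

5.3856e+15


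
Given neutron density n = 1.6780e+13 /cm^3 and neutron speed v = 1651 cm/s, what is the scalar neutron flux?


phi = n * v
phi = 1.6780e+13 * 1651
phi = 2.7704e+16 /cm^2/s

2.7704e+16


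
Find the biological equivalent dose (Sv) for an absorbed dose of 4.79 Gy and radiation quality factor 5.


H = D * Q
H = 4.79 * 5
H = 23.950 Sv

23.950


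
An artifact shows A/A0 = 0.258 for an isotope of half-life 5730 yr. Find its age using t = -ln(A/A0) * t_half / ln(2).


lambda = ln(2) / t_half = ln(2) / 5730 = 1.209681e-04 /yr
t = -ln(A/A0) / lambda
t = -ln(0.258) / 1.209681e-04
t = 11200 yr

11200


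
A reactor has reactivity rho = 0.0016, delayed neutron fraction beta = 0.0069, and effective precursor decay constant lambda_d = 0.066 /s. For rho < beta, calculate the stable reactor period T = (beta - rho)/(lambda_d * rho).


T = (beta - rho) / (lambda_d * rho)
T = (0.0069 - 0.0016) / (0.066 * 0.0016)
T = 50.189 s

50.189


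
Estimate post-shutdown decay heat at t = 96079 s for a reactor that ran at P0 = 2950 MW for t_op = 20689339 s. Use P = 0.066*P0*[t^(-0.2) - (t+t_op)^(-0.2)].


P/P0 = 0.066 * [t^(-0.2) - (t + t_op)^(-0.2)]
P/P0 = 0.066 * [96079^(-0.2) - (96079 + 20689339)^(-0.2)]
P/P0 = 0.066 * [0.1008032 - 0.03439127] = 0.004383187
P = 2950 * 0.004383187 = 12.930 MW

12.930


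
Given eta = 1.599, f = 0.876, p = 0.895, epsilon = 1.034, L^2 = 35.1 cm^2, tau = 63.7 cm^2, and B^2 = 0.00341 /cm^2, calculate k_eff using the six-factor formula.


k_inf = eta*f*p*eps = 1.599*0.876*0.895*1.034 = 1.296272
P_TNL = 1/(1 + L^2*B^2) = 1/(1 + 35.1*0.00341) = 0.8931035
P_FNL = exp(-B^2*tau) = exp(-0.00341*63.7) = 0.8047553
k_eff = k_inf * P_TNL * P_FNL = 1.296272 * 0.8931035 * 0.8047553
k_eff = 0.93167

0.93167


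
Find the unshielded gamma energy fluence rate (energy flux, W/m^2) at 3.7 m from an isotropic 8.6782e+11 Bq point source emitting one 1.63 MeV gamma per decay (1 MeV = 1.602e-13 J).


psi = A * E * 1.602e-13 / (4*pi*r^2)
psi = 8.6782e+11 * 1.63 * 1.602e-13 / (4*pi*3.7^2)
psi = 0.0013172 W/m^2

0.0013172


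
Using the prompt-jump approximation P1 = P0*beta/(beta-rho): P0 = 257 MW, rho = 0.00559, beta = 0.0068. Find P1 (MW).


P1/P0 = beta / (beta - rho)
P1/P0 = 0.0068 / (0.0068 - 0.00559) = 5.619835
P1 = 257 * 5.619835 = 1444.3 MW

1444.3


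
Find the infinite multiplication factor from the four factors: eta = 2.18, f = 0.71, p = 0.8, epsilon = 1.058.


k_inf = eta * f * p * epsilon
k_inf = 2.18 * 0.71 * 0.8 * 1.058
k_inf = 1.3101

1.3101


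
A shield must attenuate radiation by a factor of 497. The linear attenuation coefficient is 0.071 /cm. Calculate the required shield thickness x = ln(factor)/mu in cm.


x = ln(factor) / mu
x = ln(497) / 0.071
x = 87.445 cm

87.445


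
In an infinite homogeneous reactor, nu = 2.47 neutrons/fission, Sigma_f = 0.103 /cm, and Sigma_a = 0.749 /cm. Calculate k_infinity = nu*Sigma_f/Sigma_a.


k_inf = nu * Sigma_f / Sigma_a
k_inf = 2.47 * 0.103 / 0.749
k_inf = 0.33967

0.33967


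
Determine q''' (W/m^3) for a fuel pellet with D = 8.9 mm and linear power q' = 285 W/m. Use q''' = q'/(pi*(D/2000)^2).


r = D / 2 / 1000 = 8.9 / 2 / 1000 = 0.00445 m
q''' = q' / (pi * r^2)
q''' = 285 / (pi * 0.00445^2)
q''' = 4.5812e+06 W/m^3

4.5812e+06


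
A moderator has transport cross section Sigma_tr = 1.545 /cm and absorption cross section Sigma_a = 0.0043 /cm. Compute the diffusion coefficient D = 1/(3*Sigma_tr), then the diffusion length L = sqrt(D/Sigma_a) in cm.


D = 1 / (3 * Sigma_tr) = 1 / (3 * 1.545) = 0.2157497 cm
L = sqrt(D / Sigma_a)
L = sqrt(0.2157497 / 0.0043)
L = 7.0834 cm

7.0834


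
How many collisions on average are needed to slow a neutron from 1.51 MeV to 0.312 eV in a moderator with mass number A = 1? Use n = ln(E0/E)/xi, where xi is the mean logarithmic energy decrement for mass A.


xi = 1 + (A-1)^2/(2A)*ln((A-1)/(A+1)) = 1 (for A = 1)
n = ln(E0/E) / xi
n = ln(1.51e6 / 0.312) / 1
n = ln(4.839744e+06) / 1 = 15.392

15.392


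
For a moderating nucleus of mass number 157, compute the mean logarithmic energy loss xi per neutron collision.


xi = 1 + (A-1)^2/(2A) * ln((A-1)/(A+1))
xi = 1 + (157-1)^2/(2*157) * ln((157-1)/(157 +1))
xi = 0.012685

0.012685


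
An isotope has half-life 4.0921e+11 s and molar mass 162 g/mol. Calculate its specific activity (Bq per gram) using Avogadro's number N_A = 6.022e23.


lambda = ln(2) / t_half = ln(2) / 4.0921e+11 = 1.693867e-12 /s
SA = lambda * N_A / M
SA = 1.693867e-12 * 6.022e23 / 162
SA = 6.2966e+09 Bq/g

6.2966e+09


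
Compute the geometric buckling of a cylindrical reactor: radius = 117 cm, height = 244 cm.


B^2 = (2.405/R)^2 + (pi/H)^2
B^2 = (2.405/117)^2 + (pi/244)^2
B^2 = 5.8831e-04 /cm^2

5.8831e-04


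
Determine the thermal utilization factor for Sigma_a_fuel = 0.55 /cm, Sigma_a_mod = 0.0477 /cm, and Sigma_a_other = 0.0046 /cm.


f = Sigma_a_fuel / (Sigma_a_fuel + Sigma_a_mod + Sigma_a_other)
f = 0.55 / (0.55 + 0.0477 + 0.0046)
f = 0.91317

0.91317


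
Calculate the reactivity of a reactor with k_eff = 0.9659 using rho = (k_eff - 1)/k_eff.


rho = (k_eff - 1) / k_eff
rho = (0.9659 - 1) / 0.9659
rho = -0.035304

-0.035304


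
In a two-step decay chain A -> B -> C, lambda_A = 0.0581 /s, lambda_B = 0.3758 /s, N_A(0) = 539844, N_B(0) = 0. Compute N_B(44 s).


N_B(t) = lambda_A * N_A0 / (lambda_B - lambda_A) * [exp(-lambda_A*t) - exp(-lambda_B*t)]
exp(-0.0581*44) = 0.07758354; exp(-0.3758*44) = 6.589522e-08
N_B = 0.0581 * 539844 / (0.3758 - 0.0581) * (0.07758354 - 6.589522e-08)
N_B = 7659.4

7659.4


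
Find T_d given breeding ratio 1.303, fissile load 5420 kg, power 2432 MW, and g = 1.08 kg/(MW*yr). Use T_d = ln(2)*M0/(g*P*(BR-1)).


Breeding gain G = BR - 1 = 1.303 - 1 = 0.303
Fissile production rate = g * P * G = 1.08 * 2432 * 0.303 = 795.84768 kg/yr
T_d = ln(2) * M0 / (g * P * G)
T_d = ln(2) * 5420 / 795.84768 = 4.7206 yr

4.7206


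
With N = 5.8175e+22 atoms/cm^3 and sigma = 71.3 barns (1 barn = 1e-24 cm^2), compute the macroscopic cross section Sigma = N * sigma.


Sigma = N * sigma_barns * 1e-24
Sigma = 5.8175e+22 * 71.3 * 1e-24
Sigma = 4.1479 /cm

4.1479


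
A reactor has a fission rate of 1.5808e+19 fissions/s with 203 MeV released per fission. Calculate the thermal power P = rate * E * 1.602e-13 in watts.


P = fission_rate * E_MeV * 1.602e-13
P = 1.5808e+19 * 203 * 1.602e-13
P = 5.1409e+08 W

5.1409e+08


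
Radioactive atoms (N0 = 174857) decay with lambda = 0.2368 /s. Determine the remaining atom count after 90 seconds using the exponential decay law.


N = N0 * exp(-lambda * t)
N = 174857 * exp(-0.2368 * 90)
N = 9.7051e-05

9.7051e-05


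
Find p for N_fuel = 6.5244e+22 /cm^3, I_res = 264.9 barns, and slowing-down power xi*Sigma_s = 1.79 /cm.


p = exp(-N * I * 1e-24 / (xi*Sigma_s))
p = exp(-6.5244e+22 * 264.9 * 1e-24 / 1.79)
p = 6.4080e-05

6.4080e-05


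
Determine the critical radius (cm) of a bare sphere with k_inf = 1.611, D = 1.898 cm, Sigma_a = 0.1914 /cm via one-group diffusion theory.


L^2 = D / Sigma_a = 1.898 / 0.1914 = 9.916405 cm^2
B_m^2 = (k_inf - 1) / L^2 = (1.611 - 1) / 9.916405 = 0.06161507 /cm^2
For a bare sphere: B_g = pi/R, so R_c = pi / sqrt(B_m^2)
R_c = pi / sqrt(0.06161507) = 12.656 cm

12.656


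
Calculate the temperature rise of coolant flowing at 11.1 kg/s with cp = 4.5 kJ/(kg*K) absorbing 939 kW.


dT = Q / (m_dot * cp)
dT = 939 / (11.1 * 4.5)
dT = 18.799 C

18.799


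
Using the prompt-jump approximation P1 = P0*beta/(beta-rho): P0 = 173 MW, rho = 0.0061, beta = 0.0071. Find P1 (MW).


P1/P0 = beta / (beta - rho)
P1/P0 = 0.0071 / (0.0071 - 0.0061) = 7.100000
P1 = 173 * 7.100000 = 1228.3 MW

1228.3


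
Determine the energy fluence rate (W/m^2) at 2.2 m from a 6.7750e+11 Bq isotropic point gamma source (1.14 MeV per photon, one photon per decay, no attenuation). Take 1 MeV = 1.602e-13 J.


psi = A * E * 1.602e-13 / (4*pi*r^2)
psi = 6.7750e+11 * 1.14 * 1.602e-13 / (4*pi*2.2^2)
psi = 0.0020343 W/m^2

0.0020343


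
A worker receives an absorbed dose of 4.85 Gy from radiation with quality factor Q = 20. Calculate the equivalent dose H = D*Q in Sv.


H = D * Q
H = 4.85 * 20
H = 97.000 Sv

97.000


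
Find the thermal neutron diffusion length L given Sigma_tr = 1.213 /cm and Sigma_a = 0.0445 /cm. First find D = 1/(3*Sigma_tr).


D = 1 / (3 * Sigma_tr) = 1 / (3 * 1.213) = 0.2748008 cm
L = sqrt(D / Sigma_a)
L = sqrt(0.2748008 / 0.0445)
L = 2.4850 cm

2.4850


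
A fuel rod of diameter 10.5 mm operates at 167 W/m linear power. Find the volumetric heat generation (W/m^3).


r = D / 2 / 1000 = 10.5 / 2 / 1000 = 0.00525 m
q''' = q' / (pi * r^2)
q''' = 167 / (pi * 0.00525^2)
q''' = 1.9286e+06 W/m^3

1.9286e+06


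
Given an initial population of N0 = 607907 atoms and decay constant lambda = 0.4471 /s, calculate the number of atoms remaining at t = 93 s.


N = N0 * exp(-lambda * t)
N = 607907 * exp(-0.4471 * 93)
N = 5.3179e-13

5.3179e-13


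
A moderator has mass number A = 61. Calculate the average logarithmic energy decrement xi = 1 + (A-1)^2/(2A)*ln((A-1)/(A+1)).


xi = 1 + (A-1)^2/(2A) * ln((A-1)/(A+1))
xi = 1 + (61-1)^2/(2*61) * ln((61-1)/(61 +1))
xi = 0.032431

0.032431


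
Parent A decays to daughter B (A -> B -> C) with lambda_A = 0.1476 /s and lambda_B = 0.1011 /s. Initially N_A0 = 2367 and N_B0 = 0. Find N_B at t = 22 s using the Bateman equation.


N_B(t) = lambda_A * N_A0 / (lambda_B - lambda_A) * [exp(-lambda_A*t) - exp(-lambda_B*t)]
exp(-0.1476*22) = 0.03888293; exp(-0.1011*22) = 0.1081539
N_B = 0.1476 * 2367 / (0.1011 - 0.1476) * (0.03888293 - 0.1081539)
N_B = 520.45

520.45


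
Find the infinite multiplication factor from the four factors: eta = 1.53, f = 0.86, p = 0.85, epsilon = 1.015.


k_inf = eta * f * p * epsilon
k_inf = 1.53 * 0.86 * 0.85 * 1.015
k_inf = 1.1352

1.1352


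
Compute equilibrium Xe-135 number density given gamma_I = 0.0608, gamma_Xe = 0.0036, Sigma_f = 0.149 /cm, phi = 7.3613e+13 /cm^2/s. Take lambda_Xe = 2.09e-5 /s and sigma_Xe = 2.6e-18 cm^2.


Xe_eq = (gamma_I + gamma_Xe) * Sigma_f * phi / (lambda_Xe + sigma_Xe * phi)
Numerator = (0.0608 + 0.0036) * 0.149 * 7.3613e+13 = 7.063609e+11
Denominator = 2.09e-5 + 2.6e-18 * 7.3613e+13 = 2.122938e-04
Xe_eq = 7.063609e+11 / 2.122938e-04 = 3.3273e+15 /cm^3

3.3273e+15


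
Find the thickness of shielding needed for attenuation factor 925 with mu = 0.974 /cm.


x = ln(factor) / mu
x = ln(925) / 0.974
x = 7.0121 cm

7.0121


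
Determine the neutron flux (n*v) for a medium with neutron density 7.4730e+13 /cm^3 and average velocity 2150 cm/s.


phi = n * v
phi = 7.4730e+13 * 2150
phi = 1.6067e+17 /cm^2/s

1.6067e+17


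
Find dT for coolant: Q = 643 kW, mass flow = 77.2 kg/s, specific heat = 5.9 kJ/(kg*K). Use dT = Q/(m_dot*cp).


dT = Q / (m_dot * cp)
dT = 643 / (77.2 * 5.9)
dT = 1.4117 C

1.4117


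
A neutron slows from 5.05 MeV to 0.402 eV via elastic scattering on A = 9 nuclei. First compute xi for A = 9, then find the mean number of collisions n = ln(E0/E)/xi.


xi = 1 + (A-1)^2/(2A)*ln((A-1)/(A+1)) = 0.2066007 (for A = 9)
n = ln(E0/E) / xi
n = ln(5.05e6 / 0.402) / 0.2066007
n = ln(1.256219e+07) / 0.2066007 = 79.120

79.120


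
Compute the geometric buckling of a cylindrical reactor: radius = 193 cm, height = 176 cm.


B^2 = (2.405/R)^2 + (pi/H)^2
B^2 = (2.405/193)^2 + (pi/176)^2
B^2 = 4.7390e-04 /cm^2

4.7390e-04


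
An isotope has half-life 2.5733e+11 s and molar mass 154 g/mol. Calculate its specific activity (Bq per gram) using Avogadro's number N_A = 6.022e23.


lambda = ln(2) / t_half = ln(2) / 2.5733e+11 = 2.693612e-12 /s
SA = lambda * N_A / M
SA = 2.693612e-12 * 6.022e23 / 154
SA = 1.0533e+10 Bq/g

1.0533e+10


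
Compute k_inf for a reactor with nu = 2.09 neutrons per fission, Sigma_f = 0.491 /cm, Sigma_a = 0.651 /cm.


k_inf = nu * Sigma_f / Sigma_a
k_inf = 2.09 * 0.491 / 0.651
k_inf = 1.5763

1.5763


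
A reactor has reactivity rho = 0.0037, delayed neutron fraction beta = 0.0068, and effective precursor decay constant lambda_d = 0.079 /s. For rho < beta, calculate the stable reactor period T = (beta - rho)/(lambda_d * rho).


T = (beta - rho) / (lambda_d * rho)
T = (0.0068 - 0.0037) / (0.079 * 0.0037)
T = 10.606 s

10.606


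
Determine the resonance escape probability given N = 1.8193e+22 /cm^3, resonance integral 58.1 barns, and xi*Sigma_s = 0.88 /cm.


p = exp(-N * I * 1e-24 / (xi*Sigma_s))
p = exp(-1.8193e+22 * 58.1 * 1e-24 / 0.88)
p = 0.30085

0.30085


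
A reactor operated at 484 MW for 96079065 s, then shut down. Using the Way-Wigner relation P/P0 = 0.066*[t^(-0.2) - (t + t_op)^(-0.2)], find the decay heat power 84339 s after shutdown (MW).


P/P0 = 0.066 * [t^(-0.2) - (t + t_op)^(-0.2)]
P/P0 = 0.066 * [84339^(-0.2) - (84339 + 96079065)^(-0.2)]
P/P0 = 0.066 * [0.1034652 - 0.02531617] = 0.005157836
P = 484 * 0.005157836 = 2.4964 MW

2.4964


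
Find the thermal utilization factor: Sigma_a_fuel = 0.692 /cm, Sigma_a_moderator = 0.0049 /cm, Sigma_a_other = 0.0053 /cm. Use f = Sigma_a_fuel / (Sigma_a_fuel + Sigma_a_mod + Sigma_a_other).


f = Sigma_a_fuel / (Sigma_a_fuel + Sigma_a_mod + Sigma_a_other)
f = 0.692 / (0.692 + 0.0049 + 0.0053)
f = 0.98547

0.98547


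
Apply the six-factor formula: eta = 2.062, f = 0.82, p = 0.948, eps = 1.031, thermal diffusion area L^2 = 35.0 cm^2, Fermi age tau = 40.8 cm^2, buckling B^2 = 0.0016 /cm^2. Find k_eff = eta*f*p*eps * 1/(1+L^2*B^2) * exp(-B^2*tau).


k_inf = eta*f*p*eps = 2.062*0.82*0.948*1.031 = 1.652607
P_TNL = 1/(1 + L^2*B^2) = 1/(1 + 35.0*0.0016) = 0.9469697
P_FNL = exp(-B^2*tau) = exp(-0.0016*40.8) = 0.9368051
k_eff = k_inf * P_TNL * P_FNL = 1.652607 * 0.9469697 * 0.9368051
k_eff = 1.4661

1.4661


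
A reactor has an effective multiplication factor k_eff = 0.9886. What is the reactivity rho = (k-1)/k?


rho = (k_eff - 1) / k_eff
rho = (0.9886 - 1) / 0.9886
rho = -0.011531

-0.011531


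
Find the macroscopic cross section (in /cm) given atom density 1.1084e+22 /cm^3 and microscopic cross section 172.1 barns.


Sigma = N * sigma_barns * 1e-24
Sigma = 1.1084e+22 * 172.1 * 1e-24
Sigma = 1.9076 /cm

1.9076


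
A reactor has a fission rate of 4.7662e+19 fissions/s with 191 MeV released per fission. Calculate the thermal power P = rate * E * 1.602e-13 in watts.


P = fission_rate * E_MeV * 1.602e-13
P = 4.7662e+19 * 191 * 1.602e-13
P = 1.4584e+09 W

1.4584e+09


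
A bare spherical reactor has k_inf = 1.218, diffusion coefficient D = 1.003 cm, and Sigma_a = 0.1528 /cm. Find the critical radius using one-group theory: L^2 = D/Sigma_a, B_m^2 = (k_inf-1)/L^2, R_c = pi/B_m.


L^2 = D / Sigma_a = 1.003 / 0.1528 = 6.564136 cm^2
B_m^2 = (k_inf - 1) / L^2 = (1.218 - 1) / 6.564136 = 0.03321077 /cm^2
For a bare sphere: B_g = pi/R, so R_c = pi / sqrt(B_m^2)
R_c = pi / sqrt(0.03321077) = 17.239 cm

17.239


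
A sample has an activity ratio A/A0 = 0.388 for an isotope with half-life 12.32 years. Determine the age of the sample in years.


lambda = ln(2) / t_half = ln(2) / 12.32 = 0.05626195 /yr
t = -ln(A/A0) / lambda
t = -ln(0.388) / 0.05626195
t = 16.828 yr

16.828


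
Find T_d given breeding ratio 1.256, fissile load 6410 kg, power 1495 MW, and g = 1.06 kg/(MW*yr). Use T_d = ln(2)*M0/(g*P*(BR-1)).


Breeding gain G = BR - 1 = 1.256 - 1 = 0.256
Fissile production rate = g * P * G = 1.06 * 1495 * 0.256 = 405.6832 kg/yr
T_d = ln(2) * M0 / (g * P * G)
T_d = ln(2) * 6410 / 405.6832 = 10.952 yr

10.952


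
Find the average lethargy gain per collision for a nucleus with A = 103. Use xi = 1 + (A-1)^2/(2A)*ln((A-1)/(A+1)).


xi = 1 + (A-1)^2/(2A) * ln((A-1)/(A+1))
xi = 1 + (103-1)^2/(2*103) * ln((103-1)/(103 +1))
xi = 0.019292

0.019292


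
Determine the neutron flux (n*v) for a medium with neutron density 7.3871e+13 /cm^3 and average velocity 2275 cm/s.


phi = n * v
phi = 7.3871e+13 * 2275
phi = 1.6806e+17 /cm^2/s

1.6806e+17


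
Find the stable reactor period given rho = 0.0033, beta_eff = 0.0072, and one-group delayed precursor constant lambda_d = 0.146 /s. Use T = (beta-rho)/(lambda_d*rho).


T = (beta - rho) / (lambda_d * rho)
T = (0.0072 - 0.0033) / (0.146 * 0.0033)
T = 8.0946 s

8.0946


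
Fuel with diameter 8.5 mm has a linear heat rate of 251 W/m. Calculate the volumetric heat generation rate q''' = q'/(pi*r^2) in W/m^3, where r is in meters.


r = D / 2 / 1000 = 8.5 / 2 / 1000 = 0.00425 m
q''' = q' / (pi * r^2)
q''' = 251 / (pi * 0.00425^2)
q''' = 4.4233e+06 W/m^3

4.4233e+06


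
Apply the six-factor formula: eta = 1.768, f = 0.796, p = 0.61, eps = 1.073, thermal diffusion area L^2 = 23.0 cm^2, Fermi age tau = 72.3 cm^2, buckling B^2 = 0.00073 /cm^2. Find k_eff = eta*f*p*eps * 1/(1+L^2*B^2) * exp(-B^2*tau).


k_inf = eta*f*p*eps = 1.768*0.796*0.61*1.073 = 0.9211384
P_TNL = 1/(1 + L^2*B^2) = 1/(1 + 23.0*0.00073) = 0.9834872
P_FNL = exp(-B^2*tau) = exp(-0.00073*72.3) = 0.9485896
k_eff = k_inf * P_TNL * P_FNL = 0.9211384 * 0.9834872 * 0.9485896
k_eff = 0.85935

0.85935


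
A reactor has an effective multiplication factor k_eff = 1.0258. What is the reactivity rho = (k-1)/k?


rho = (k_eff - 1) / k_eff
rho = (1.0258 - 1) / 1.0258
rho = 0.025151

0.025151


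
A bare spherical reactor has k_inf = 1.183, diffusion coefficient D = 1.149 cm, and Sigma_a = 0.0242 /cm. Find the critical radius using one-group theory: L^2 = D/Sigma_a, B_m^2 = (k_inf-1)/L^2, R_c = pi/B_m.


L^2 = D / Sigma_a = 1.149 / 0.0242 = 47.47934 cm^2
B_m^2 = (k_inf - 1) / L^2 = (1.183 - 1) / 47.47934 = 0.003854308 /cm^2
For a bare sphere: B_g = pi/R, so R_c = pi / sqrt(B_m^2)
R_c = pi / sqrt(0.003854308) = 50.603 cm

50.603


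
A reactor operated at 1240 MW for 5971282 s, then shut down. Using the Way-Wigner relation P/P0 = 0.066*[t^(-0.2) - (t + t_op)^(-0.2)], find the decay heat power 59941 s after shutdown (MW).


P/P0 = 0.066 * [t^(-0.2) - (t + t_op)^(-0.2)]
P/P0 = 0.066 * [59941^(-0.2) - (59941 + 5971282)^(-0.2)]
P/P0 = 0.066 * [0.1107784 - 0.04404726] = 0.004404255
P = 1240 * 0.004404255 = 5.4613 MW

5.4613


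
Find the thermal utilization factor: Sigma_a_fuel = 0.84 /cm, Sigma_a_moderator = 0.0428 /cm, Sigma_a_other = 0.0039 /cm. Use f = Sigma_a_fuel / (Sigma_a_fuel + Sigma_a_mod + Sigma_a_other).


f = Sigma_a_fuel / (Sigma_a_fuel + Sigma_a_mod + Sigma_a_other)
f = 0.84 / (0.84 + 0.0428 + 0.0039)
f = 0.94733

0.94733


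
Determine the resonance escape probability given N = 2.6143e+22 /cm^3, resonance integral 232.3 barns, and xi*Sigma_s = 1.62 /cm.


p = exp(-N * I * 1e-24 / (xi*Sigma_s))
p = exp(-2.6143e+22 * 232.3 * 1e-24 / 1.62)
p = 0.023547

0.023547


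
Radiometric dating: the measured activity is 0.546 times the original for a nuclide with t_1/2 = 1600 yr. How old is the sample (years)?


lambda = ln(2) / t_half = ln(2) / 1600 = 4.332170e-04 /yr
t = -ln(A/A0) / lambda
t = -ln(0.546) / 4.332170e-04
t = 1396.8 yr

1396.8


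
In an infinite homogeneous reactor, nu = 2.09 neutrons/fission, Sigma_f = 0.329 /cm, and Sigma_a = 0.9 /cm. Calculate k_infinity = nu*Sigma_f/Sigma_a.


k_inf = nu * Sigma_f / Sigma_a
k_inf = 2.09 * 0.329 / 0.9
k_inf = 0.76401

0.76401


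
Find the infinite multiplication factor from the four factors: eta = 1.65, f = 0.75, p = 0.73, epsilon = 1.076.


k_inf = eta * f * p * epsilon
k_inf = 1.65 * 0.75 * 0.73 * 1.076
k_inf = 0.97203

0.97203


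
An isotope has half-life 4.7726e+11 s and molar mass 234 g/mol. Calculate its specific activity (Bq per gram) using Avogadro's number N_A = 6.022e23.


lambda = ln(2) / t_half = ln(2) / 4.7726e+11 = 1.452347e-12 /s
SA = lambda * N_A / M
SA = 1.452347e-12 * 6.022e23 / 234
SA = 3.7376e+09 Bq/g

3.7376e+09


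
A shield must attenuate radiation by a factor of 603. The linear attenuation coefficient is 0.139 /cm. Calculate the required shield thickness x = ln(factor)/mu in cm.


x = ln(factor) / mu
x = ln(603) / 0.139
x = 46.057 cm

46.057


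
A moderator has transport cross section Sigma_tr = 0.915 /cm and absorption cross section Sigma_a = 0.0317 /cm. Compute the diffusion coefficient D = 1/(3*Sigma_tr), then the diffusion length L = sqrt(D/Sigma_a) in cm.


D = 1 / (3 * Sigma_tr) = 1 / (3 * 0.915) = 0.3642987 cm
L = sqrt(D / Sigma_a)
L = sqrt(0.3642987 / 0.0317)
L = 3.3900 cm

3.3900


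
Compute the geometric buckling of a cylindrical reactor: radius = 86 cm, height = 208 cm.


B^2 = (2.405/R)^2 + (pi/H)^2
B^2 = (2.405/86)^2 + (pi/208)^2
B^2 = 0.0010102 /cm^2

0.0010102


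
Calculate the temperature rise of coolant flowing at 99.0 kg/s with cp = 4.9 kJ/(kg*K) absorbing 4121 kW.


dT = Q / (m_dot * cp)
dT = 4121 / (99.0 * 4.9)
dT = 8.4952 C

8.4952


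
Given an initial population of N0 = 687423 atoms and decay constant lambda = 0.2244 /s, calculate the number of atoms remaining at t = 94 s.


N = N0 * exp(-lambda * t)
N = 687423 * exp(-0.2244 * 94)
N = 4.7467e-04

4.7467e-04


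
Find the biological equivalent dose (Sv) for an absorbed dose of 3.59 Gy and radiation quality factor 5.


H = D * Q
H = 3.59 * 5
H = 17.950 Sv

17.950


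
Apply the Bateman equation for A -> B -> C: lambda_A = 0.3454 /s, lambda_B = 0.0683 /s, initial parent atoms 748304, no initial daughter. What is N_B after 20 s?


N_B(t) = lambda_A * N_A0 / (lambda_B - lambda_A) * [exp(-lambda_A*t) - exp(-lambda_B*t)]
exp(-0.3454*20) = 9.997553e-04; exp(-0.0683*20) = 0.2551254
N_B = 0.3454 * 748304 / (0.0683 - 0.3454) * (9.997553e-04 - 0.2551254)
N_B = 237035

237035


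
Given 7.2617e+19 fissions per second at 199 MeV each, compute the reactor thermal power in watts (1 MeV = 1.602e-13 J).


P = fission_rate * E_MeV * 1.602e-13
P = 7.2617e+19 * 199 * 1.602e-13
P = 2.3150e+09 W

2.3150e+09


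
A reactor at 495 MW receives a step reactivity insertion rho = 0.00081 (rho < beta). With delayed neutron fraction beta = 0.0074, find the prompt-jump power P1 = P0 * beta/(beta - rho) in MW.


P1/P0 = beta / (beta - rho)
P1/P0 = 0.0074 / (0.0074 - 0.00081) = 1.122914
P1 = 495 * 1.122914 = 555.84 MW

555.84


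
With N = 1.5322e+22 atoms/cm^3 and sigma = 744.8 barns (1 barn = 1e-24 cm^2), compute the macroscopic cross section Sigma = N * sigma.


Sigma = N * sigma_barns * 1e-24
Sigma = 1.5322e+22 * 744.8 * 1e-24
Sigma = 11.412 /cm

11.412
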